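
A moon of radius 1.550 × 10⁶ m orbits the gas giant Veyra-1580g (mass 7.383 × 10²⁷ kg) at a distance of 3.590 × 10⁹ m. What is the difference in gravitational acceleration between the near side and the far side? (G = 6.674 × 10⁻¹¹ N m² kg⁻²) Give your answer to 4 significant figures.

The field gradient is 2GM/d³; across the full diameter 2r the difference is 4GMr/d³.
a_tidal = 4GMr/d³
        = 4 × (6.674 × 10⁻¹¹) × (7.383 × 10²⁷) × (1.550 × 10⁶) / (3.590 × 10⁹)³
        = 6.603 × 10⁻⁵ m/s²

6.603 × 10⁻⁵ m/s²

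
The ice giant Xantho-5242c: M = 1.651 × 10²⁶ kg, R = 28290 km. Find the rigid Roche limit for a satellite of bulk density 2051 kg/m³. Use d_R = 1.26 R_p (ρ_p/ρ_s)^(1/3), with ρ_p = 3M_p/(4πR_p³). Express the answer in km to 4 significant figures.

33750 km

ρ_p = 3M_p/(4πR_p³) = 3 × (1.651 × 10²⁶) / (4π × (2.829 × 10⁷ m)³) = 1741 kg/m³
d_R = 1.26 × 28290 km × (1741/2051)^(1/3)
    = 33750 km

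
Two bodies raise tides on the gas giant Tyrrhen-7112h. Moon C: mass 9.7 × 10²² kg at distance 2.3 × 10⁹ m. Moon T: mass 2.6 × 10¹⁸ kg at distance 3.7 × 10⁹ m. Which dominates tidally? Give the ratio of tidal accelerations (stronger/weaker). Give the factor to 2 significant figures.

Moon C, by a factor of ≈ 1.6 × 10⁵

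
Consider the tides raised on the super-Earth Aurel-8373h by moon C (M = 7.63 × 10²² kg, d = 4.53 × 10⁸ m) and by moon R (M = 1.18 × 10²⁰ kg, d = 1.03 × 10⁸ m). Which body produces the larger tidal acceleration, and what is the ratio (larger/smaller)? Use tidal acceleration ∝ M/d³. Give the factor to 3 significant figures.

Tidal stretch scales as M/d³; compute that for each body.
Moon C: (7.63 × 10²²) / (4.53 × 10⁸)³ = 8.208 × 10⁻⁴
Moon R: (1.18 × 10²⁰) / (1.03 × 10⁸)³ = 1.080 × 10⁻⁴
Ratio (larger/smaller) = 7.60

Moon C, by a factor of ≈ 7.60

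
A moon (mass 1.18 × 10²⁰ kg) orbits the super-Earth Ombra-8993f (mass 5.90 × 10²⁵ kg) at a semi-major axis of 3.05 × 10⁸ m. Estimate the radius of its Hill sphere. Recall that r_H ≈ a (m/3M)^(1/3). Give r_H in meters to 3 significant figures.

r_H ≈ a (m/3M)^(1/3)
    = (3.05 × 10⁸) × (1.18 × 10²⁰ / (3 × 5.90 × 10²⁵))^(1/3)
    = 2.66 × 10⁶ m

2.66 × 10⁶ m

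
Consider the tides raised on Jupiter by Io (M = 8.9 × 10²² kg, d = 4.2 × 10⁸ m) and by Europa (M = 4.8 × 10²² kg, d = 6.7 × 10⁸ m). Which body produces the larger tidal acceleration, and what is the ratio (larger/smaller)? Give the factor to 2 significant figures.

Io, by a factor of ≈ 7.5

Tidal acceleration ∝ M/d³, so compare M/d³ for each.
Io: (8.9 × 10²²) / (4.2 × 10⁸)³ = 1.201 × 10⁻³
Europa: (4.8 × 10²²) / (6.7 × 10⁸)³ = 1.596 × 10⁻⁴
Ratio (larger/smaller) = 7.5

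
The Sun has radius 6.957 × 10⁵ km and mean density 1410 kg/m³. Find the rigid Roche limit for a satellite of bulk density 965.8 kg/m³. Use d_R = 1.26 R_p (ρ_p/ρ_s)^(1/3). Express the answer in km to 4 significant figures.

9.944 × 10⁵ km

d_R = 1.26 × 6.957 × 10⁵ km × (1410/965.8)^(1/3)
    = 9.944 × 10⁵ km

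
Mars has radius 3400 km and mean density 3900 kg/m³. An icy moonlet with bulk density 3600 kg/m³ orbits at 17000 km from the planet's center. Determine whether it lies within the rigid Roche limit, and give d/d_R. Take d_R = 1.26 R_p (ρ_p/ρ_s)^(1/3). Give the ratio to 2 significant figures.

d_R = 1.26 × (3400 km) × (3900/3600)^(1/3) = 4400 km
d/d_R = (17000) / (4400) = 3.9
Since d/d_R > 1, the body is outside the Roche limit.

outside; d/d_R ≈ 3.9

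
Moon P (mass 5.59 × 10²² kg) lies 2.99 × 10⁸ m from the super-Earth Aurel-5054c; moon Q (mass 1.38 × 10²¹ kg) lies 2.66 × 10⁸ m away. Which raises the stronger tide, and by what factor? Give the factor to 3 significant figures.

Moon P, by a factor of ≈ 28.5

Compare M/d³ for the two perturbers:
Moon P: (5.59 × 10²²) / (2.99 × 10⁸)³ = 2.091 × 10⁻³
Moon Q: (1.38 × 10²¹) / (2.66 × 10⁸)³ = 7.332 × 10⁻⁵
Ratio (larger/smaller) = 28.5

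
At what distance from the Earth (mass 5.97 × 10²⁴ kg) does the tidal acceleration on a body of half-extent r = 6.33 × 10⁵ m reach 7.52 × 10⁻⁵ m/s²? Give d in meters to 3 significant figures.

1.89 × 10⁸ m

2GMr/d³ = a_tidal  ⇒  d = (2GMr / a_tidal)^(1/3)
d = (2 × 6.674×10⁻¹¹ × (5.97 × 10²⁴) × (6.33 × 10⁵) / (7.52 × 10⁻⁵))^(1/3)
  = 1.89 × 10⁸ m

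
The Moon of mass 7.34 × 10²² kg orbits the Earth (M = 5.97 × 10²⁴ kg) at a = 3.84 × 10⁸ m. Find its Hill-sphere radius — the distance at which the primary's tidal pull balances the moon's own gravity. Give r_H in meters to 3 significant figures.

6.15 × 10⁷ m

r_H ≈ a (m/3M)^(1/3)
    = (3.84 × 10⁸) × (7.34 × 10²² / (3 × 5.97 × 10²⁴))^(1/3)
    = 6.15 × 10⁷ m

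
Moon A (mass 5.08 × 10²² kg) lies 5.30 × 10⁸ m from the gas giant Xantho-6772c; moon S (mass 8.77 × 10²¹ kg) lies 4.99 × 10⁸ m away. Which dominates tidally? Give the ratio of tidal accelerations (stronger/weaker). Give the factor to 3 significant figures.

Tidal acceleration ∝ M/d³, so compare M/d³ for each.
Moon A: (5.08 × 10²²) / (5.30 × 10⁸)³ = 3.412 × 10⁻⁴
Moon S: (8.77 × 10²¹) / (4.99 × 10⁸)³ = 7.058 × 10⁻⁵
Ratio (larger/smaller) = 4.83

Moon A, by a factor of ≈ 4.83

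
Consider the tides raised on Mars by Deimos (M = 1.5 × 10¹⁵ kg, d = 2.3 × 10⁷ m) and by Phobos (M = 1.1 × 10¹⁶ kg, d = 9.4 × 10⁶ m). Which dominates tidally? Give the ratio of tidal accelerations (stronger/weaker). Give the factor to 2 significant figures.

Tidal acceleration ∝ M/d³, so compare M/d³ for each.
Deimos: (1.5 × 10¹⁵) / (2.3 × 10⁷)³ = 1.233 × 10⁻⁷
Phobos: (1.1 × 10¹⁶) / (9.4 × 10⁶)³ = 1.324 × 10⁻⁵
Ratio (larger/smaller) = 110

Phobos, by a factor of ≈ 110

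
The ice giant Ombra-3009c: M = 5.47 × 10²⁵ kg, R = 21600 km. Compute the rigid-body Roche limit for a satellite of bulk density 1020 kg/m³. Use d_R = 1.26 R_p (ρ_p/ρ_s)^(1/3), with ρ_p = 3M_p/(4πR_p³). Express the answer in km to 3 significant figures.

29500 km

ρ_p = 3M_p/(4πR_p³) = 3 × (5.47 × 10²⁵) / (4π × (2.16 × 10⁷ m)³) = 1300 kg/m³
d_R = 1.26 × 21600 km × (1300/1020)^(1/3)
    = 29500 km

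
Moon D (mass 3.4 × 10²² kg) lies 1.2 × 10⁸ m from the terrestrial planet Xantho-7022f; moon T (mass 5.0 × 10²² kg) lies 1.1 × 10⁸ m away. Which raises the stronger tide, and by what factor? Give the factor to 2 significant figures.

The tide-raising term goes as M/d³ (the gradient of a 1/d² field).
Moon D: (3.4 × 10²²) / (1.2 × 10⁸)³ = 1.968 × 10⁻²
Moon T: (5.0 × 10²²) / (1.1 × 10⁸)³ = 3.757 × 10⁻²
Ratio (larger/smaller) = 1.9

Moon T, by a factor of ≈ 1.9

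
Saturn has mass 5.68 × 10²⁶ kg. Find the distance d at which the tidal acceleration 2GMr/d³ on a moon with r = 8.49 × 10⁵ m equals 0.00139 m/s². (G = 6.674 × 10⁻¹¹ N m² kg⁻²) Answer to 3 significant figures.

2GMr/d³ = a_tidal  ⇒  d = (2GMr / a_tidal)^(1/3)
d = (2 × 6.674×10⁻¹¹ × (5.68 × 10²⁶) × (8.49 × 10⁵) / (0.00139))^(1/3)
  = 3.59 × 10⁸ m

3.59 × 10⁸ m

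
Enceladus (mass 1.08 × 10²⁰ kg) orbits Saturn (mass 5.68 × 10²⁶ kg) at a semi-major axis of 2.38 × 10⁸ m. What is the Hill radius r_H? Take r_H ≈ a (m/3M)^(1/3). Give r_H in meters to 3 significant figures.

r_H ≈ a (m/3M)^(1/3)
    = (2.38 × 10⁸) × (1.08 × 10²⁰ / (3 × 5.68 × 10²⁶))^(1/3)
    = 9.49 × 10⁵ m

9.49 × 10⁵ m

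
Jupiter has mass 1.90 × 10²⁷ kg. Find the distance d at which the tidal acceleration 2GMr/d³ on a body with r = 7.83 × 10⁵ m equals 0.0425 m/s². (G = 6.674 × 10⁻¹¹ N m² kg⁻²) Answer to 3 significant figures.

2GMr/d³ = a_tidal  ⇒  d = (2GMr / a_tidal)^(1/3)
d = (2 × 6.674×10⁻¹¹ × (1.90 × 10²⁷) × (7.83 × 10⁵) / (0.0425))^(1/3)
  = 1.67 × 10⁸ m

1.67 × 10⁸ m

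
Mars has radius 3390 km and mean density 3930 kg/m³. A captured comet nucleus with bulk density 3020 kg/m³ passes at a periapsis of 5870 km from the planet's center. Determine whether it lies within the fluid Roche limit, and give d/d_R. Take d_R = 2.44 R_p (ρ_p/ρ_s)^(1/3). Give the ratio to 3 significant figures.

d_R = 2.44 × (3390 km) × (3930/3020)^(1/3) = 9031 km
d/d_R = (5870) / (9031) = 0.650
Since d/d_R < 1, the body is inside the Roche limit.

inside; d/d_R ≈ 0.650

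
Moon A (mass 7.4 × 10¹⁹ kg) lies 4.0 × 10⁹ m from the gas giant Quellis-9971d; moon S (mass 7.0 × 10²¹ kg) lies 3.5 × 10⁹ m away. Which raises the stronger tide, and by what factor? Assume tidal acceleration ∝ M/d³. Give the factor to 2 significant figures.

Tidal stretch scales as M/d³; compute that for each body.
Moon A: (7.4 × 10¹⁹) / (4.0 × 10⁹)³ = 1.156 × 10⁻⁹
Moon S: (7.0 × 10²¹) / (3.5 × 10⁹)³ = 1.633 × 10⁻⁷
Ratio (larger/smaller) = 140

Moon S, by a factor of ≈ 140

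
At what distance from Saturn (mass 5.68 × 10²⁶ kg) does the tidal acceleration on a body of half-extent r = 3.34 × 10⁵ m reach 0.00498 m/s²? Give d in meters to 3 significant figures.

2GMr/d³ = a_tidal  ⇒  d = (2GMr / a_tidal)^(1/3)
d = (2 × 6.674×10⁻¹¹ × (5.68 × 10²⁶) × (3.34 × 10⁵) / (0.00498))^(1/3)
  = 1.72 × 10⁸ m

1.72 × 10⁸ m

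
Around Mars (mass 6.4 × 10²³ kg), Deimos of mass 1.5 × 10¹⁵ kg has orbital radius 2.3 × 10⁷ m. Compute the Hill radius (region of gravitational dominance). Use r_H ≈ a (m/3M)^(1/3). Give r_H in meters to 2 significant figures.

r_H ≈ a (m/3M)^(1/3)
    = (2.3 × 10⁷) × (1.5 × 10¹⁵ / (3 × 6.4 × 10²³))^(1/3)
    = 2.1 × 10⁴ m

2.1 × 10⁴ m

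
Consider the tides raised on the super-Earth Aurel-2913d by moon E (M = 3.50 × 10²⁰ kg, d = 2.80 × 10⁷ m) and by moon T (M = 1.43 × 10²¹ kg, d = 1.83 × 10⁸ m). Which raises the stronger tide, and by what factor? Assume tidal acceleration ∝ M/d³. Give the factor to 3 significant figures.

Moon E, by a factor of ≈ 68.3

The tide-raising term goes as M/d³ (the gradient of a 1/d² field).
Moon E: (3.50 × 10²⁰) / (2.80 × 10⁷)³ = 1.594 × 10⁻²
Moon T: (1.43 × 10²¹) / (1.83 × 10⁸)³ = 2.333 × 10⁻⁴
Ratio (larger/smaller) = 68.3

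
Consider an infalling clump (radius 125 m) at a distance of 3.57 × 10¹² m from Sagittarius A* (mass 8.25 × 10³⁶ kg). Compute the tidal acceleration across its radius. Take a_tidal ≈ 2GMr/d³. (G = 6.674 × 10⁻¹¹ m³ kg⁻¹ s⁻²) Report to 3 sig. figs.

Δg = 2GMr/d³
   = 2 × (6.674 × 10⁻¹¹) × (8.25 × 10³⁶) × (125) / (3.57 × 10¹²)³
   = 3.03 × 10⁻⁹ m/s²

3.03 × 10⁻⁹ m/s²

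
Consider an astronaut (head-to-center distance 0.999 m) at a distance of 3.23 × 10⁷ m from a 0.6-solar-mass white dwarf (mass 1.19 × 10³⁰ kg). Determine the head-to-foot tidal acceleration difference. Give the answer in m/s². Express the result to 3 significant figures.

9.42 × 10⁻³ m/s²

Δa = 4GMr/d³
   = 4 × (6.674 × 10⁻¹¹) × (1.19 × 10³⁰) × (0.999) / (3.23 × 10⁷)³
   = 9.42 × 10⁻³ m/s²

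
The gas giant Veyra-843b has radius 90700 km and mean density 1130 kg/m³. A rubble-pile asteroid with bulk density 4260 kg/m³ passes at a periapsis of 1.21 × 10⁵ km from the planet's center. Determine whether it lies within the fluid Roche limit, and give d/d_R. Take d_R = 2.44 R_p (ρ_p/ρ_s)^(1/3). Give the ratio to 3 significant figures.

inside; d/d_R ≈ 0.851

d_R = 2.44 × (90700 km) × (1130/4260)^(1/3) = 1.422 × 10⁵ km
d/d_R = (1.21 × 10⁵) / (1.422 × 10⁵) = 0.851
Since d/d_R < 1, the body is inside the Roche limit.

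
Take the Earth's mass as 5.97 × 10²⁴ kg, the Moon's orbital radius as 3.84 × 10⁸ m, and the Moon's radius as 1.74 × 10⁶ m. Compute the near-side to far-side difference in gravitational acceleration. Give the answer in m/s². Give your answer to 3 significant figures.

4.90 × 10⁻⁵ m/s²

The field gradient is 2GM/d³; across the full diameter 2r the difference is 4GMr/d³.
Δg = 4GMr/d³
   = 4 × (6.674 × 10⁻¹¹) × (5.97 × 10²⁴) × (1.74 × 10⁶) / (3.84 × 10⁸)³
   = 4.90 × 10⁻⁵ m/s²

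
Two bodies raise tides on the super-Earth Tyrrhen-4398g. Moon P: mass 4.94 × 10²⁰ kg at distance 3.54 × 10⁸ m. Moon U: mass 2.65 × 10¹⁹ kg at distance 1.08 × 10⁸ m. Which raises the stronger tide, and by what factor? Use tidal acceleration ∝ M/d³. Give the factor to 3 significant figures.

Tidal stretch scales as M/d³; compute that for each body.
Moon P: (4.94 × 10²⁰) / (3.54 × 10⁸)³ = 1.114 × 10⁻⁵
Moon U: (2.65 × 10¹⁹) / (1.08 × 10⁸)³ = 2.104 × 10⁻⁵
Ratio (larger/smaller) = 1.89

Moon U, by a factor of ≈ 1.89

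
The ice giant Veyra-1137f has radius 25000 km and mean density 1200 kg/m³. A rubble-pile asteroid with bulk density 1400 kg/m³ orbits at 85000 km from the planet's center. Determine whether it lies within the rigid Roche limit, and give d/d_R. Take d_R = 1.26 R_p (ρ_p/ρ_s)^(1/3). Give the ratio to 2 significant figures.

outside; d/d_R ≈ 2.8

d_R = 1.26 × (25000 km) × (1200/1400)^(1/3) = 29920 km
d/d_R = (85000) / (29920) = 2.8
Since d/d_R > 1, the body is outside the Roche limit.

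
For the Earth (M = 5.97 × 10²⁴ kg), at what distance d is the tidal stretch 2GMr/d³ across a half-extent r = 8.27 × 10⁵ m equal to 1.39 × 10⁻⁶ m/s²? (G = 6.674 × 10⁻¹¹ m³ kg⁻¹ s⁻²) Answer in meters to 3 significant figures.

2GMr/d³ = a_tidal  ⇒  d = (2GMr / a_tidal)^(1/3)
d = (2 × 6.674×10⁻¹¹ × (5.97 × 10²⁴) × (8.27 × 10⁵) / (1.39 × 10⁻⁶))^(1/3)
  = 7.80 × 10⁸ m

7.80 × 10⁸ m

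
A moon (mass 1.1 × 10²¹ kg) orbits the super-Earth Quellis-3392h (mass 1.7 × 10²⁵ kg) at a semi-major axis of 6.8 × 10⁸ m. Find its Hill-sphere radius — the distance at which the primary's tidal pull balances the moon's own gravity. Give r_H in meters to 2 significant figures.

r_H ≈ a (m/3M)^(1/3)
    = (6.8 × 10⁸) × (1.1 × 10²¹ / (3 × 1.7 × 10²⁵))^(1/3)
    = 1.9 × 10⁷ m

1.9 × 10⁷ m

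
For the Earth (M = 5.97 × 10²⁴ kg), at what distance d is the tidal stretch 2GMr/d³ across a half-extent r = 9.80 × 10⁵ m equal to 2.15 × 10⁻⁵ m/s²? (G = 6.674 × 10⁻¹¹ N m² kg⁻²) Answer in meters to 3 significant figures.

2GMr/d³ = a_tidal  ⇒  d = (2GMr / a_tidal)^(1/3)
d = (2 × 6.674×10⁻¹¹ × (5.97 × 10²⁴) × (9.80 × 10⁵) / (2.15 × 10⁻⁵))^(1/3)
  = 3.31 × 10⁸ m

3.31 × 10⁸ m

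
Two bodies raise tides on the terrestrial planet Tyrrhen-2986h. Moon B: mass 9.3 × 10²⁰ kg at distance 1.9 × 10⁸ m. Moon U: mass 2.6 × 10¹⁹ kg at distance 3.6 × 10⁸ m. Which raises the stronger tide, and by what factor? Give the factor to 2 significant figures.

Moon B, by a factor of ≈ 240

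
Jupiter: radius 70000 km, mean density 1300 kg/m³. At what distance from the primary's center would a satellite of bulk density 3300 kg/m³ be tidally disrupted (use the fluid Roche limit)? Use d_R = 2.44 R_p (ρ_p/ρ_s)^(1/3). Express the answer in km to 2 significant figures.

d_R = 2.44 × 70000 km × (1300/3300)^(1/3)
    = 1.3 × 10⁵ km

1.3 × 10⁵ km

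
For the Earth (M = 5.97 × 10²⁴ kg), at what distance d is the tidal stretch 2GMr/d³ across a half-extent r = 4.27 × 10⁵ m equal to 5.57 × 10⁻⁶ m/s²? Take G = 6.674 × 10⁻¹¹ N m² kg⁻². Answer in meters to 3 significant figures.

2GMr/d³ = a_tidal  ⇒  d = (2GMr / a_tidal)^(1/3)
d = (2 × 6.674×10⁻¹¹ × (5.97 × 10²⁴) × (4.27 × 10⁵) / (5.57 × 10⁻⁶))^(1/3)
  = 3.94 × 10⁸ m

3.94 × 10⁸ m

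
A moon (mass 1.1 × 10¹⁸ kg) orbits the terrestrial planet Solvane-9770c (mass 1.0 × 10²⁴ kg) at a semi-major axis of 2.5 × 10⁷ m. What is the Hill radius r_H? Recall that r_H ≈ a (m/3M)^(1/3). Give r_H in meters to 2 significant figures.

1.8 × 10⁵ m

r_H ≈ a (m/3M)^(1/3)
    = (2.5 × 10⁷) × (1.1 × 10¹⁸ / (3 × 1.0 × 10²⁴))^(1/3)
    = 1.8 × 10⁵ m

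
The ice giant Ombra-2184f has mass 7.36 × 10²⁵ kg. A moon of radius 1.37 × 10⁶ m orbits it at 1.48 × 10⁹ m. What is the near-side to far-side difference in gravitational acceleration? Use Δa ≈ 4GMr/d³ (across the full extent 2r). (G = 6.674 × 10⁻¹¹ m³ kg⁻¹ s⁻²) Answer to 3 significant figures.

The field gradient is 2GM/d³; across the full diameter 2r the difference is 4GMr/d³.
Δg = 4GMr/d³
   = 4 × (6.674 × 10⁻¹¹) × (7.36 × 10²⁵) × (1.37 × 10⁶) / (1.48 × 10⁹)³
   = 8.30 × 10⁻⁶ m/s²

8.30 × 10⁻⁶ m/s²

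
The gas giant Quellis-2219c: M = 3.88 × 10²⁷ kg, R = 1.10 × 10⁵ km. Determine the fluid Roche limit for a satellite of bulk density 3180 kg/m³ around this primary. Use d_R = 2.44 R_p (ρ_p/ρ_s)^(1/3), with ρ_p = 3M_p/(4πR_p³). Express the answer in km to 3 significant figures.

1.62 × 10⁵ km

ρ_p = 3M_p/(4πR_p³) = 3 × (3.88 × 10²⁷) / (4π × (1.10 × 10⁸ m)³) = 696 kg/m³
d_R = 2.44 × 1.10 × 10⁵ km × (696/3180)^(1/3)
    = 1.62 × 10⁵ km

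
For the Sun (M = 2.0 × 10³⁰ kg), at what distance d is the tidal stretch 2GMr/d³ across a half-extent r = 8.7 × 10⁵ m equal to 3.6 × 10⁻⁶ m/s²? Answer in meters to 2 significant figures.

4.0 × 10¹⁰ m

2GMr/d³ = a_tidal  ⇒  d = (2GMr / a_tidal)^(1/3)
d = (2 × 6.674×10⁻¹¹ × (2.0 × 10³⁰) × (8.7 × 10⁵) / (3.6 × 10⁻⁶))^(1/3)
  = 4.0 × 10¹⁰ m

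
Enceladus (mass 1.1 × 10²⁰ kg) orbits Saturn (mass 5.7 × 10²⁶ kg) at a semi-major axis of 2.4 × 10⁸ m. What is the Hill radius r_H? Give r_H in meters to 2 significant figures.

r_H ≈ a (m/3M)^(1/3)
    = (2.4 × 10⁸) × (1.1 × 10²⁰ / (3 × 5.7 × 10²⁶))^(1/3)
    = 9.6 × 10⁵ m

9.6 × 10⁵ m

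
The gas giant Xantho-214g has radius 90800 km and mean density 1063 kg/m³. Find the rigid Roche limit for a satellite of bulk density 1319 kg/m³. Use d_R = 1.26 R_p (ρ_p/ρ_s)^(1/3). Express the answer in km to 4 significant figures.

1.065 × 10⁵ km

d_R = 1.26 × 90800 km × (1063/1319)^(1/3)
    = 1.065 × 10⁵ km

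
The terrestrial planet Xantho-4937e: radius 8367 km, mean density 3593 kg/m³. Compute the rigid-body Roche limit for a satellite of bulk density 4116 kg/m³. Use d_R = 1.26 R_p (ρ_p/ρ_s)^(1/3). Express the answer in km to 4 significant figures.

d_R = 1.26 × 8367 km × (3593/4116)^(1/3)
    = 10080 km

10080 km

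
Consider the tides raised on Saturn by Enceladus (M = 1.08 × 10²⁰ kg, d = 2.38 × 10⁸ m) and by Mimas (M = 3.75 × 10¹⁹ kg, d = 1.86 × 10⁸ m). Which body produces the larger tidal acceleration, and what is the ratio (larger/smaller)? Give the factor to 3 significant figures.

Enceladus, by a factor of ≈ 1.37

Tidal stretch scales as M/d³; compute that for each body.
Enceladus: (1.08 × 10²⁰) / (2.38 × 10⁸)³ = 8.011 × 10⁻⁶
Mimas: (3.75 × 10¹⁹) / (1.86 × 10⁸)³ = 5.828 × 10⁻⁶
Ratio (larger/smaller) = 1.37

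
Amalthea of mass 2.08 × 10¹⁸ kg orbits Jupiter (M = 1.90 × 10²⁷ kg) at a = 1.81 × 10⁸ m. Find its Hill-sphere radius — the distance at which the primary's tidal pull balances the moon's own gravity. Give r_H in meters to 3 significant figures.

r_H ≈ a (m/3M)^(1/3)
    = (1.81 × 10⁸) × (2.08 × 10¹⁸ / (3 × 1.90 × 10²⁷))^(1/3)
    = 1.29 × 10⁵ m

1.29 × 10⁵ m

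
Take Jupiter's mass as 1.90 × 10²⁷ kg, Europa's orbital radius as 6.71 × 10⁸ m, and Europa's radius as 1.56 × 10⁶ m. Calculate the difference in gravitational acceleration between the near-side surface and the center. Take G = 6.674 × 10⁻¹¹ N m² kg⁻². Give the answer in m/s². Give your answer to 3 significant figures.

1.31 × 10⁻³ m/s²

Since r ≪ d, expand the inverse-square field across one radius to get the leading 2GMr/d³ term.
a_tidal = 2GMr/d³
        = 2 × (6.674 × 10⁻¹¹) × (1.90 × 10²⁷) × (1.56 × 10⁶) / (6.71 × 10⁸)³
        = 1.31 × 10⁻³ m/s²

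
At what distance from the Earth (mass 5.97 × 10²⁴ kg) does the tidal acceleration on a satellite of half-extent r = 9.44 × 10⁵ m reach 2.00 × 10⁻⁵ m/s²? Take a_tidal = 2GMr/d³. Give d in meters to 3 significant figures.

2GMr/d³ = a_tidal  ⇒  d = (2GMr / a_tidal)^(1/3)
d = (2 × 6.674×10⁻¹¹ × (5.97 × 10²⁴) × (9.44 × 10⁵) / (2.00 × 10⁻⁵))^(1/3)
  = 3.35 × 10⁸ m

3.35 × 10⁸ m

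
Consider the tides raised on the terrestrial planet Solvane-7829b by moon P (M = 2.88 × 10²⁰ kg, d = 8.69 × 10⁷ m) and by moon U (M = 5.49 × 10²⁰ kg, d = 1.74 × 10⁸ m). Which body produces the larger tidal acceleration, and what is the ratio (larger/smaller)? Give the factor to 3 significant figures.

Compare M/d³ for the two perturbers:
Moon P: (2.88 × 10²⁰) / (8.69 × 10⁷)³ = 4.389 × 10⁻⁴
Moon U: (5.49 × 10²⁰) / (1.74 × 10⁸)³ = 1.042 × 10⁻⁴
Ratio (larger/smaller) = 4.21

Moon P, by a factor of ≈ 4.21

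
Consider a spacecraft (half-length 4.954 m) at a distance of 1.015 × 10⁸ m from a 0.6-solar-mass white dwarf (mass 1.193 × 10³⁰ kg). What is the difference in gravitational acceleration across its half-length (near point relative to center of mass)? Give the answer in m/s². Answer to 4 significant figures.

7.544 × 10⁻⁴ m/s²

Differencing GM/(d−r)² and GM/d² to first order in r/d gives 2GMr/d³.
Δg = 2GMr/d³
   = 2 × (6.674 × 10⁻¹¹) × (1.193 × 10³⁰) × (4.954) / (1.015 × 10⁸)³
   = 7.544 × 10⁻⁴ m/s²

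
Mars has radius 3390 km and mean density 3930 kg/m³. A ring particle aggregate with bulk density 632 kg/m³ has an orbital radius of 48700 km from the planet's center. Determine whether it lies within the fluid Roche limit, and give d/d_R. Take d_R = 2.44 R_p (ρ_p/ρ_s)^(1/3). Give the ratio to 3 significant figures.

outside; d/d_R ≈ 3.20

d_R = 2.44 × (3390 km) × (3930/632)^(1/3) = 15210 km
d/d_R = (48700) / (15210) = 3.20
Since d/d_R > 1, the body is outside the Roche limit.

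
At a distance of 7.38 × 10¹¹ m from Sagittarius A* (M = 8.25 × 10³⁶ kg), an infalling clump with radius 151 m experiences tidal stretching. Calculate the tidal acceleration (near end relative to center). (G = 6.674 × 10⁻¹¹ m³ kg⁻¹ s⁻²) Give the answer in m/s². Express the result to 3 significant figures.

4.14 × 10⁻⁷ m/s²

Δg = 2GMr/d³
   = 2 × (6.674 × 10⁻¹¹) × (8.25 × 10³⁶) × (151) / (7.38 × 10¹¹)³
   = 4.14 × 10⁻⁷ m/s²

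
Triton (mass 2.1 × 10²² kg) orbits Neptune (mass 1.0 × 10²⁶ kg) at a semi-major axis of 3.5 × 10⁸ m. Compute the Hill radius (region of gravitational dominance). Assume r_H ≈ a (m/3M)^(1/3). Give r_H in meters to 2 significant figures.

1.4 × 10⁷ m

r_H ≈ a (m/3M)^(1/3)
    = (3.5 × 10⁸) × (2.1 × 10²² / (3 × 1.0 × 10²⁶))^(1/3)
    = 1.4 × 10⁷ m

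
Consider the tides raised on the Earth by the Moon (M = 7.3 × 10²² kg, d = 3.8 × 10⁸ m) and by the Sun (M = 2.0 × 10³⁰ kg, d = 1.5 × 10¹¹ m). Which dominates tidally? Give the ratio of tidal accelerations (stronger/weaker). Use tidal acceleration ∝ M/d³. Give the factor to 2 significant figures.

Compare M/d³ for the two perturbers:
The Moon: (7.3 × 10²²) / (3.8 × 10⁸)³ = 1.330 × 10⁻³
The Sun: (2.0 × 10³⁰) / (1.5 × 10¹¹)³ = 5.926 × 10⁻⁴
Ratio (larger/smaller) = 2.2

The Moon, by a factor of ≈ 2.2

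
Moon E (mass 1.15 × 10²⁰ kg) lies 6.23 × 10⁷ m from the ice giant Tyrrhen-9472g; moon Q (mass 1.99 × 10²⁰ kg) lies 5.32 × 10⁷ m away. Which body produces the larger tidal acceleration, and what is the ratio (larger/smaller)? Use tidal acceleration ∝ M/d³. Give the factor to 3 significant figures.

Tidal stretch scales as M/d³; compute that for each body.
Moon E: (1.15 × 10²⁰) / (6.23 × 10⁷)³ = 4.756 × 10⁻⁴
Moon Q: (1.99 × 10²⁰) / (5.32 × 10⁷)³ = 1.322 × 10⁻³
Ratio (larger/smaller) = 2.78

Moon Q, by a factor of ≈ 2.78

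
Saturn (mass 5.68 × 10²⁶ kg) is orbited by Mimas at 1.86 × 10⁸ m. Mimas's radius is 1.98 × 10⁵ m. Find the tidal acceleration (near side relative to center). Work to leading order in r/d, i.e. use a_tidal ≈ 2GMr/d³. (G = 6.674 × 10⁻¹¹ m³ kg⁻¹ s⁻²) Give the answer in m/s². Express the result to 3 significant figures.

The tidal stretch is the gradient of GM/d² times the body's extent r, hence the 1/d³ dependence.
a_tidal = 2GMr/d³
        = 2 × (6.674 × 10⁻¹¹) × (5.68 × 10²⁶) × (1.98 × 10⁵) / (1.86 × 10⁸)³
        = 2.33 × 10⁻³ m/s²

2.33 × 10⁻³ m/s²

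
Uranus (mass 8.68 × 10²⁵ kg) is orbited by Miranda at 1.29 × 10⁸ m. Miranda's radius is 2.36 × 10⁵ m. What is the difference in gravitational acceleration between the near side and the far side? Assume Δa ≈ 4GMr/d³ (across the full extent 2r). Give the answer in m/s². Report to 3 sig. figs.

Δg = 4GMr/d³
   = 4 × (6.674 × 10⁻¹¹) × (8.68 × 10²⁵) × (2.36 × 10⁵) / (1.29 × 10⁸)³
   = 2.55 × 10⁻³ m/s²

2.55 × 10⁻³ m/s²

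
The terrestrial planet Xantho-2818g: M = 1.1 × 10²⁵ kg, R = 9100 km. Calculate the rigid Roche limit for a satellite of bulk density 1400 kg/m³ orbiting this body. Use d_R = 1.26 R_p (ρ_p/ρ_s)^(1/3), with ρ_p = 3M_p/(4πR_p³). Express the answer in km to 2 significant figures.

ρ_p = 3M_p/(4πR_p³) = 3 × (1.1 × 10²⁵) / (4π × (9.1 × 10⁶ m)³) = 3500 kg/m³
d_R = 1.26 × 9100 km × (3500/1400)^(1/3)
    = 16000 km

16000 km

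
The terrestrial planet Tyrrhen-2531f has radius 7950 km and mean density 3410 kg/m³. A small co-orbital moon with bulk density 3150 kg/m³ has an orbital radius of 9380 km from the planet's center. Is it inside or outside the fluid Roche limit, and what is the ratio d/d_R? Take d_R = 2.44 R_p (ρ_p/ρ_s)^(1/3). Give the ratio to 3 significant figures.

inside; d/d_R ≈ 0.471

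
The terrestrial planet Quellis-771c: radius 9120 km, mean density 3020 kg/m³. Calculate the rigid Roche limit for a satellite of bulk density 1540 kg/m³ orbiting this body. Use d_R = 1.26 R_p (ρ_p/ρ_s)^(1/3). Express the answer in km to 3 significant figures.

14400 km

d_R = 1.26 × 9120 km × (3020/1540)^(1/3)
    = 14400 km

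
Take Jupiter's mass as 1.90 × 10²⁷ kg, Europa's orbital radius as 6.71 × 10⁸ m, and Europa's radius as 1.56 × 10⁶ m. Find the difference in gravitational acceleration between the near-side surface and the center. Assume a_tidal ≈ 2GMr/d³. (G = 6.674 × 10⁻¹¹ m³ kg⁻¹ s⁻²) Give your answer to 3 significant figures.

a_tidal = 2GMr/d³
        = 2 × (6.674 × 10⁻¹¹) × (1.90 × 10²⁷) × (1.56 × 10⁶) / (6.71 × 10⁸)³
        = 1.31 × 10⁻³ m/s²

1.31 × 10⁻³ m/s²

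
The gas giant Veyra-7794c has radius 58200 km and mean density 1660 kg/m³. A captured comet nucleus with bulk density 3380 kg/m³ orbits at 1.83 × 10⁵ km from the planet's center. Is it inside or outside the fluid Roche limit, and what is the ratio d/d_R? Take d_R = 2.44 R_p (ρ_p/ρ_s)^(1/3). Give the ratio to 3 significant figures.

outside; d/d_R ≈ 1.63

d_R = 2.44 × (58200 km) × (1660/3380)^(1/3) = 1.120 × 10⁵ km
d/d_R = (1.83 × 10⁵) / (1.120 × 10⁵) = 1.63
Since d/d_R > 1, the body is outside the Roche limit.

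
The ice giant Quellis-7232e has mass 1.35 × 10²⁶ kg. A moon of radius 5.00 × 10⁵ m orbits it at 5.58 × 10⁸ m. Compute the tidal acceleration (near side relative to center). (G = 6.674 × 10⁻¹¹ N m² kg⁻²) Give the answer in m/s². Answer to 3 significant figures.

5.19 × 10⁻⁵ m/s²

Δg = 2GMr/d³
   = 2 × (6.674 × 10⁻¹¹) × (1.35 × 10²⁶) × (5.00 × 10⁵) / (5.58 × 10⁸)³
   = 5.19 × 10⁻⁵ m/s²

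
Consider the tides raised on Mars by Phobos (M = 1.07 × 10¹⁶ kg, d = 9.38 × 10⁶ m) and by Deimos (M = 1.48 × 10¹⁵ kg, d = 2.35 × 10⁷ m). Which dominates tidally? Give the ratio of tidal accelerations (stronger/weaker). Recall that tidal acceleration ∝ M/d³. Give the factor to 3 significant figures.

Phobos, by a factor of ≈ 114

Compare M/d³ for the two perturbers:
Phobos: (1.07 × 10¹⁶) / (9.38 × 10⁶)³ = 1.297 × 10⁻⁵
Deimos: (1.48 × 10¹⁵) / (2.35 × 10⁷)³ = 1.140 × 10⁻⁷
Ratio (larger/smaller) = 114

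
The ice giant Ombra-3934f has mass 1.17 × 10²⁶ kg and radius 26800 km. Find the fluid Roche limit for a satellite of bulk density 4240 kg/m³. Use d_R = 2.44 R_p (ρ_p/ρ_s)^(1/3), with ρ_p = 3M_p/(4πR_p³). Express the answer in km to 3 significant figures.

45700 km

ρ_p = 3M_p/(4πR_p³) = 3 × (1.17 × 10²⁶) / (4π × (2.68 × 10⁷ m)³) = 1450 kg/m³
d_R = 2.44 × 26800 km × (1450/4240)^(1/3)
    = 45700 km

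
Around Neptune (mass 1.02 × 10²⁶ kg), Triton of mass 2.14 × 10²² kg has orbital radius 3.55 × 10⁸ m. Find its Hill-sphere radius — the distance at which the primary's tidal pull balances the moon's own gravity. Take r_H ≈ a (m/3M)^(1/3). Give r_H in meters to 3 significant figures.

1.46 × 10⁷ m

r_H ≈ a (m/3M)^(1/3)
    = (3.55 × 10⁸) × (2.14 × 10²² / (3 × 1.02 × 10²⁶))^(1/3)
    = 1.46 × 10⁷ m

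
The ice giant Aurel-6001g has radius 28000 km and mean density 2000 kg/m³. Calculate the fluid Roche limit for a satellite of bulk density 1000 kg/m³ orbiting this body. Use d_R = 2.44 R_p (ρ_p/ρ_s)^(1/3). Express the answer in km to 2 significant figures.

86000 km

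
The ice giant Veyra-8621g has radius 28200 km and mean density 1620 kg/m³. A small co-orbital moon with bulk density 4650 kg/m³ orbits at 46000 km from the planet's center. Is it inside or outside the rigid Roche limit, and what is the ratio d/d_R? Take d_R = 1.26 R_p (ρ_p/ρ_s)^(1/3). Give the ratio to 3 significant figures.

d_R = 1.26 × (28200 km) × (1620/4650)^(1/3) = 25000 km
d/d_R = (46000) / (25000) = 1.84
Since d/d_R > 1, the body is outside the Roche limit.

outside; d/d_R ≈ 1.84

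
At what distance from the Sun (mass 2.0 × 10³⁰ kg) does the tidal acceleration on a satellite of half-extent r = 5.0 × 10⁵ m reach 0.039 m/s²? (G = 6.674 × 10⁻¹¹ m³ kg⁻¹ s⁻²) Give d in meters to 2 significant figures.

2GMr/d³ = a_tidal  ⇒  d = (2GMr / a_tidal)^(1/3)
d = (2 × 6.674×10⁻¹¹ × (2.0 × 10³⁰) × (5.0 × 10⁵) / (0.039))^(1/3)
  = 1.5 × 10⁹ m

1.5 × 10⁹ m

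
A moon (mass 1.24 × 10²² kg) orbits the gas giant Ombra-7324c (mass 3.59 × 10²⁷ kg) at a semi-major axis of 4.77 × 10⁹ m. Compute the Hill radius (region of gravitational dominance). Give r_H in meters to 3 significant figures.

r_H ≈ a (m/3M)^(1/3)
    = (4.77 × 10⁹) × (1.24 × 10²² / (3 × 3.59 × 10²⁷))^(1/3)
    = 5.00 × 10⁷ m

5.00 × 10⁷ m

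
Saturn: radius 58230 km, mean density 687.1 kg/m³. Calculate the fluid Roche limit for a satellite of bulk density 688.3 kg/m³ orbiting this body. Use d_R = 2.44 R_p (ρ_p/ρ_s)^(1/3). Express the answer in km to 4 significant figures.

d_R = 2.44 × 58230 km × (687.1/688.3)^(1/3)
    = 1.420 × 10⁵ km

1.420 × 10⁵ km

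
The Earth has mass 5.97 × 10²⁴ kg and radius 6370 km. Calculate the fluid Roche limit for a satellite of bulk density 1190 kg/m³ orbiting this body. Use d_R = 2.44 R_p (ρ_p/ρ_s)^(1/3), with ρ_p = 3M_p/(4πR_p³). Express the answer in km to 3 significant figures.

25900 km

ρ_p = 3M_p/(4πR_p³) = 3 × (5.97 × 10²⁴) / (4π × (6.37 × 10⁶ m)³) = 5510 kg/m³
d_R = 2.44 × 6370 km × (5510/1190)^(1/3)
    = 25900 km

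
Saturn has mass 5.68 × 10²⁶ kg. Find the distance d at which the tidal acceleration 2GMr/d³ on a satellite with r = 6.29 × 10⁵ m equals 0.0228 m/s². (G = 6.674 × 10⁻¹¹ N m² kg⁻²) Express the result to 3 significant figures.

1.28 × 10⁸ m

2GMr/d³ = a_tidal  ⇒  d = (2GMr / a_tidal)^(1/3)
d = (2 × 6.674×10⁻¹¹ × (5.68 × 10²⁶) × (6.29 × 10⁵) / (0.0228))^(1/3)
  = 1.28 × 10⁸ m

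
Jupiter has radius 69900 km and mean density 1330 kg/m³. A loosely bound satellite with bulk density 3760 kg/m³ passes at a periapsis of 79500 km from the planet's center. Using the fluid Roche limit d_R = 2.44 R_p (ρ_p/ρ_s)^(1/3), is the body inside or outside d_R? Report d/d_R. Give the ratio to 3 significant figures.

inside; d/d_R ≈ 0.659

d_R = 2.44 × (69900 km) × (1330/3760)^(1/3) = 1.206 × 10⁵ km
d/d_R = (79500) / (1.206 × 10⁵) = 0.659
Since d/d_R < 1, the body is inside the Roche limit.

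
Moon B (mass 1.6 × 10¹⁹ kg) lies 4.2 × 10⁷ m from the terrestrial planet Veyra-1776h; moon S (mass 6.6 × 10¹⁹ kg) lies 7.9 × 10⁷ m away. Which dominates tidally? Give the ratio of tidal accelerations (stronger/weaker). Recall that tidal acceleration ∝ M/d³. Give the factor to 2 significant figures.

The tide-raising term goes as M/d³ (the gradient of a 1/d² field).
Moon B: (1.6 × 10¹⁹) / (4.2 × 10⁷)³ = 2.160 × 10⁻⁴
Moon S: (6.6 × 10¹⁹) / (7.9 × 10⁷)³ = 1.339 × 10⁻⁴
Ratio (larger/smaller) = 1.6

Moon B, by a factor of ≈ 1.6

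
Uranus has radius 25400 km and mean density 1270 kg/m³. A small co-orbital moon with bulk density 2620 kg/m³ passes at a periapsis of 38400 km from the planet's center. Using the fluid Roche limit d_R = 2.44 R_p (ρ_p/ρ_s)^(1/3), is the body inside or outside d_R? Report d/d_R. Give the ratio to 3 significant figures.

d_R = 2.44 × (25400 km) × (1270/2620)^(1/3) = 48680 km
d/d_R = (38400) / (48680) = 0.789
Since d/d_R < 1, the body is inside the Roche limit.

inside; d/d_R ≈ 0.789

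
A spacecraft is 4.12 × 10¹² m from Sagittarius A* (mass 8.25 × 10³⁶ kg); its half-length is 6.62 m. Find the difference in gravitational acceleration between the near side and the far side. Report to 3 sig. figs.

2.08 × 10⁻¹⁰ m/s²

The field gradient is 2GM/d³; across the full diameter 2r the difference is 4GMr/d³.
a_tidal = 4GMr/d³
        = 4 × (6.674 × 10⁻¹¹) × (8.25 × 10³⁶) × (6.62) / (4.12 × 10¹²)³
        = 2.08 × 10⁻¹⁰ m/s²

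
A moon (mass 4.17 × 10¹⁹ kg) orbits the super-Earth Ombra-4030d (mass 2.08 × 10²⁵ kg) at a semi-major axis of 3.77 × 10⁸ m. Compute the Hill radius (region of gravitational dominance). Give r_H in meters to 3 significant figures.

3.30 × 10⁶ m

r_H ≈ a (m/3M)^(1/3)
    = (3.77 × 10⁸) × (4.17 × 10¹⁹ / (3 × 2.08 × 10²⁵))^(1/3)
    = 3.30 × 10⁶ m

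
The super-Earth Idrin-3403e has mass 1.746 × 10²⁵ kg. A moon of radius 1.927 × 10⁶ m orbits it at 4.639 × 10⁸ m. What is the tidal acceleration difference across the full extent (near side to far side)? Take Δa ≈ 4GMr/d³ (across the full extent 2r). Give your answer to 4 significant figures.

Δa = 4GMr/d³
   = 4 × (6.674 × 10⁻¹¹) × (1.746 × 10²⁵) × (1.927 × 10⁶) / (4.639 × 10⁸)³
   = 8.997 × 10⁻⁵ m/s²

8.997 × 10⁻⁵ m/s²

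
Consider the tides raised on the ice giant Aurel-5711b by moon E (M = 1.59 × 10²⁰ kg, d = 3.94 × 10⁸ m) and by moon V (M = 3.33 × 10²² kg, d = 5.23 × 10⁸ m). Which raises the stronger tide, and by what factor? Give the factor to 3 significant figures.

Moon V, by a factor of ≈ 89.5

The tide-raising term goes as M/d³ (the gradient of a 1/d² field).
Moon E: (1.59 × 10²⁰) / (3.94 × 10⁸)³ = 2.600 × 10⁻⁶
Moon V: (3.33 × 10²²) / (5.23 × 10⁸)³ = 2.328 × 10⁻⁴
Ratio (larger/smaller) = 89.5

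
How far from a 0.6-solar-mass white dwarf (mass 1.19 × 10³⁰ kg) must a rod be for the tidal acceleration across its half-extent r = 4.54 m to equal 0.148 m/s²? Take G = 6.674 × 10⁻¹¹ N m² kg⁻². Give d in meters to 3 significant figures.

1.70 × 10⁷ m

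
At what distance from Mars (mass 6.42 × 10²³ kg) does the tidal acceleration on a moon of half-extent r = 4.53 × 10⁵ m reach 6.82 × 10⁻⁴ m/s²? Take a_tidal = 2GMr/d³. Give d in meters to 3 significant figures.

2GMr/d³ = a_tidal  ⇒  d = (2GMr / a_tidal)^(1/3)
d = (2 × 6.674×10⁻¹¹ × (6.42 × 10²³) × (4.53 × 10⁵) / (6.82 × 10⁻⁴))^(1/3)
  = 3.85 × 10⁷ m

3.85 × 10⁷ m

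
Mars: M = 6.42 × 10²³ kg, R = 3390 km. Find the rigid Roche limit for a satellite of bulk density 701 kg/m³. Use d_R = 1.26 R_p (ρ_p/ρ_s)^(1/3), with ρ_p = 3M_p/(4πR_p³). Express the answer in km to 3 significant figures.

ρ_p = 3M_p/(4πR_p³) = 3 × (6.42 × 10²³) / (4π × (3.39 × 10⁶ m)³) = 3930 kg/m³
d_R = 1.26 × 3390 km × (3930/701)^(1/3)
    = 7590 km

7590 km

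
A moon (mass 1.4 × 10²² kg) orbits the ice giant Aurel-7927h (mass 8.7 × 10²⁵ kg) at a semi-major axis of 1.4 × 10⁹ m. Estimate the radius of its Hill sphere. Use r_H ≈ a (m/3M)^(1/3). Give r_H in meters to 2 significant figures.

5.3 × 10⁷ m

r_H ≈ a (m/3M)^(1/3)
    = (1.4 × 10⁹) × (1.4 × 10²² / (3 × 8.7 × 10²⁵))^(1/3)
    = 5.3 × 10⁷ m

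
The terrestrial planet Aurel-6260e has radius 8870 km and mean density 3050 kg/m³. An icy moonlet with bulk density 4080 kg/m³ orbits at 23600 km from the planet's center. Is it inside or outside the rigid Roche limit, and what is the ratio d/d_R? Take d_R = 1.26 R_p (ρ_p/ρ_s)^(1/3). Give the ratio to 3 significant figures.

outside; d/d_R ≈ 2.33

d_R = 1.26 × (8870 km) × (3050/4080)^(1/3) = 10140 km
d/d_R = (23600) / (10140) = 2.33
Since d/d_R > 1, the body is outside the Roche limit.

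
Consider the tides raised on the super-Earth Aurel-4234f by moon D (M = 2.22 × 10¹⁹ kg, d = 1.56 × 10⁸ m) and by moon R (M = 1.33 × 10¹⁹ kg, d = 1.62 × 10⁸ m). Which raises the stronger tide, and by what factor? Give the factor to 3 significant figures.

Moon D, by a factor of ≈ 1.87

The tide-raising term goes as M/d³ (the gradient of a 1/d² field).
Moon D: (2.22 × 10¹⁹) / (1.56 × 10⁸)³ = 5.848 × 10⁻⁶
Moon R: (1.33 × 10¹⁹) / (1.62 × 10⁸)³ = 3.128 × 10⁻⁶
Ratio (larger/smaller) = 1.87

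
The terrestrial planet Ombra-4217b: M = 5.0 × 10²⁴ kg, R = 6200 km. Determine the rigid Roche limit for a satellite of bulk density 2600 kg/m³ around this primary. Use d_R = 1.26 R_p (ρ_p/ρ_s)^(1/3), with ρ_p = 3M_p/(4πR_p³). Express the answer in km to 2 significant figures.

ρ_p = 3M_p/(4πR_p³) = 3 × (5.0 × 10²⁴) / (4π × (6.2 × 10⁶ m)³) = 5000 kg/m³
d_R = 1.26 × 6200 km × (5000/2600)^(1/3)
    = 9700 km

9700 km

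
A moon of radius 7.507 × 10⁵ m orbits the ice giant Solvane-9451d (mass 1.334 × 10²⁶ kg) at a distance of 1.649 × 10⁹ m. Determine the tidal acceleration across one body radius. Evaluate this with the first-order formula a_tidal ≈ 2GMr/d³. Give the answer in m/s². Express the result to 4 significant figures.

2.981 × 10⁻⁶ m/s²

Δg = 2GMr/d³
   = 2 × (6.674 × 10⁻¹¹) × (1.334 × 10²⁶) × (7.507 × 10⁵) / (1.649 × 10⁹)³
   = 2.981 × 10⁻⁶ m/s²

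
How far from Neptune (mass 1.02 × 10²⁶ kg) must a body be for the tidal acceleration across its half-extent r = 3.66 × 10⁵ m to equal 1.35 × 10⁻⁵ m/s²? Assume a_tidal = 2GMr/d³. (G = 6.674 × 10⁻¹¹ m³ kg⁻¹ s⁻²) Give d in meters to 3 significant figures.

7.17 × 10⁸ m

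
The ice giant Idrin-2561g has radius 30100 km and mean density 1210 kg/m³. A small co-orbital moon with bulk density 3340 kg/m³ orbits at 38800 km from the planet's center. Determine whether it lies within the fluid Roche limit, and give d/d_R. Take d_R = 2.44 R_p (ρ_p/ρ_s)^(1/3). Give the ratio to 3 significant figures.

inside; d/d_R ≈ 0.741

d_R = 2.44 × (30100 km) × (1210/3340)^(1/3) = 52360 km
d/d_R = (38800) / (52360) = 0.741
Since d/d_R < 1, the body is inside the Roche limit.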